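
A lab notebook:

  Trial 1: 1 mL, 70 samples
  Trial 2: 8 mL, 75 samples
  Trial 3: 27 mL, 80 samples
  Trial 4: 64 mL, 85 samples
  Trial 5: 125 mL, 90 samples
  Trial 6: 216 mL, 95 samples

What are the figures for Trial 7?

For the mL, perfect cubes: 1³, 2³, 3³, …: 1, 8, 27, 64, 125, 216 → 343.
Samples: 70, 75, 80, 85, 90, 95 → 100 (+5 each step).
So the next line is 343 mL, 100 samples.

343 mL, 100 samples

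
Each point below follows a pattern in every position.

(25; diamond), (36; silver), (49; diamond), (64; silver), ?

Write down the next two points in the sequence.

First value: perfect squares: 5², 6², 7², …, so 25, 36, 49, 64 → 81 → 100.
Rank: alternates diamond ↔ silver; diamond, silver, diamond, silver → diamond → silver.
Putting the parts together: (81; diamond) and then (100; silver).

(81; diamond), (100; silver)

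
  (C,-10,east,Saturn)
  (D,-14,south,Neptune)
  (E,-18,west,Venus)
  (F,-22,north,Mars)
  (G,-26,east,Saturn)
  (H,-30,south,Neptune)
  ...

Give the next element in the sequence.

Letter: letters move forward 1 place in the alphabet; C, D, E, F, G, H → I.
Second entry: −4 each step, so -10, -14, -18, -22, -26, -30 → -34.
Direction: east, south, west, north, east, south → west (repeats east → south → west → north).
Planet: repeats Saturn → Neptune → Venus → Mars, so Saturn, Neptune, Venus, Mars, Saturn, Neptune → Venus.
So the next element is (I,-34,west,Venus).

(I,-34,west,Venus)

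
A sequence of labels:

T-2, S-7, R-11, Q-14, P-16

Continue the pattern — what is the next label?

Letter: letters move back 1 place in the alphabet; T, S, R, Q, P → O.
Second component goes 2, 7, 11, 14, 16 → 17 (differences are 5, 4, 3, … (decreasing by 1 each time)).
Combining the parts gives O-17.

O-17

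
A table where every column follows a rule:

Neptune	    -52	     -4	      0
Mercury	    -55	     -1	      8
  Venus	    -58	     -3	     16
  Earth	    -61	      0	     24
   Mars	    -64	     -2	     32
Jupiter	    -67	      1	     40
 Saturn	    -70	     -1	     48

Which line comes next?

Uranus  -73  2  56

Planet goes Neptune, Mercury, Venus, Earth, Mars, Jupiter, Saturn → Uranus (runs through the planets Mercury→Neptune).
Second component: -52, -55, -58, -61, -64, -67, -70 → -73 (−3 each step).
Third component: alternating steps +3, −2, +3, −2, …; -4, -1, -3, 0, -2, 1, -1 → 2.
Fourth component: 0, 8, 16, 24, 32, 40, 48 → 56 (+8 each step).
So the next line is Uranus  -73  2  56.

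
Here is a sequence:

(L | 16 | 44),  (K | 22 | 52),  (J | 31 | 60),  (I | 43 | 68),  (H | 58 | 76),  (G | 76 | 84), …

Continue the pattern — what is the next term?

(F | 97 | 92)

For the letter, letters move back 1 place in the alphabet: L, K, J, I, H, G → F.
Second part: differences are 6, 9, 12, … (increasing by 3 each time); 16, 22, 31, 43, 58, 76 → 97.
For the third part, +8 each step: 44, 52, 60, 68, 76, 84 → 92.
So the next term is (F | 97 | 92).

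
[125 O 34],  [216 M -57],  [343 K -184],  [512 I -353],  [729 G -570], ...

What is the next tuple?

For the first part, perfect cubes: 5³, 6³, 7³, …: 125, 216, 343, 512, 729 → 1000.
Letter goes O, M, K, I, G → E (letters move back 2 places in the alphabet).
For the third part, together with the first part always sums to 159: 34, -57, -184, -353, -570 → -841.
Combining the parts gives [1000 E -841].

[1000 E -841]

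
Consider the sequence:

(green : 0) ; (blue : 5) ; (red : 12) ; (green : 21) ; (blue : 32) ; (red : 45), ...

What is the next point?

(green : 60)

For the colour, repeats green → blue → red: green, blue, red, green, blue, red → green.
Second component — differences are 5, 7, 9, … (increasing by 2 each time): 0, 5, 12, 21, 32, 45 → 60.
Combining the parts gives (green : 60).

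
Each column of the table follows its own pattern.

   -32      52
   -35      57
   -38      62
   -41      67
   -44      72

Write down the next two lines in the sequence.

-47  77; -50  82

First component: −3 each step, so -32, -35, -38, -41, -44 → -47 → -50.
Second component: 52, 57, 62, 67, 72 → 77 → 82 (+5 each step).
So the next two lines are -47  77 and -50  82.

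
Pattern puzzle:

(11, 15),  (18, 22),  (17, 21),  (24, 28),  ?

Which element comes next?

(23, 27)

First part: 11, 18, 17, 24 → 23 (alternating steps +7, −1, +7, −1, …).
Second part: always 4 more than the first part, so 15, 22, 21, 28 → 27.
Combining the parts gives (23, 27).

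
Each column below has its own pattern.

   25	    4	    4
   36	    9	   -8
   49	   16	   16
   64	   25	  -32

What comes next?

First component: perfect squares: 5², 6², 7², …, so 25, 36, 49, 64 → 81.
Second component goes 4, 9, 16, 25 → 36 (perfect squares: 2², 3², 4², …).
Third component: ×(-2) each step; 4, -8, 16, -32 → 64.
Putting it together: 81  36  64.

81  36  64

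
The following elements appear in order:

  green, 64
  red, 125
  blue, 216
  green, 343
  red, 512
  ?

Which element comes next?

Colour goes green, red, blue, green, red → blue (repeats green → red → blue).
Second coordinate goes 64, 125, 216, 343, 512 → 729 (perfect cubes: 4³, 5³, 6³, …).
Combining the parts gives blue, 729.

blue, 729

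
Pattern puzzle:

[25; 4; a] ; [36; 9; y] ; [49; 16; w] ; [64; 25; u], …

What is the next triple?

[81; 36; s]

First slot: 25, 36, 49, 64 → 81 (perfect squares: 5², 6², 7², …).
Second slot: perfect squares: 2², 3², 4², …, so 4, 9, 16, 25 → 36.
Letter — letters move back 2 places in the alphabet, wrapping A→Z: a, y, w, u → s.
Combining the parts gives [81; 36; s].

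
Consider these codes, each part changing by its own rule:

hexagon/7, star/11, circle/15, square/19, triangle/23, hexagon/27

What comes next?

Shape: hexagon, star, circle, square, triangle, hexagon → star (repeats hexagon → star → circle → square → triangle).
Second component goes 7, 11, 15, 19, 23, 27 → 31 (+4 each step).
Putting it together: star/31.

star/31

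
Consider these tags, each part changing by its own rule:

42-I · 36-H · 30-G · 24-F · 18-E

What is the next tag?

For the first component, −6 each step: 42, 36, 30, 24, 18 → 12.
Letter — letters move back 1 place in the alphabet: I, H, G, F, E → D.
So the next tag is 12-D.

12-D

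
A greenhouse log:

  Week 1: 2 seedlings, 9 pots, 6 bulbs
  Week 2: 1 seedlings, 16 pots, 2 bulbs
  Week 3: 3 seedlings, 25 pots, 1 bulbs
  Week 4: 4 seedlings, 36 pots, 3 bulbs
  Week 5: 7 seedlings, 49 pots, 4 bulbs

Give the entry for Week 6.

Seedlings — each term is the sum of the two before it: 2, 1, 3, 4, 7 → 11.
Pots: 9, 16, 25, 36, 49 → 64 (perfect squares: 3², 4², 5², …).
Bulbs — always the previous value of the seedlings: 6, 2, 1, 3, 4 → 7.
Combining the parts gives 11 seedlings, 64 pots, 7 bulbs.

11 seedlings, 64 pots, 7 bulbs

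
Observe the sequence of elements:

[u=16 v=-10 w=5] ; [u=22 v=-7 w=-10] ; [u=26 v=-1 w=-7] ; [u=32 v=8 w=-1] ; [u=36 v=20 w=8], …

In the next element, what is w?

20

V: -10, -7, -1, 8, 20 → 35 (differences are 3, 6, 9, … (increasing by 3 each time)).
W — always the previous value of the v: 5, -10, -7, -1, 8 → 20.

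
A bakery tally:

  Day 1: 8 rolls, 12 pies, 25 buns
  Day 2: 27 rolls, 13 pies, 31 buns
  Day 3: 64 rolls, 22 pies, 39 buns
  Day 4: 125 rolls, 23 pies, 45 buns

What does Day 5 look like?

216 rolls, 32 pies, 53 buns

For the rolls, perfect cubes: 2³, 3³, 4³, …: 8, 27, 64, 125 → 216.
Pies: alternating steps +1, +9, +1, +9, …; 12, 13, 22, 23 → 32.
Buns: 25, 31, 39, 45 → 53 (alternating steps +6, +8, +6, +8, …).
So the next line is 216 rolls, 32 pies, 53 buns.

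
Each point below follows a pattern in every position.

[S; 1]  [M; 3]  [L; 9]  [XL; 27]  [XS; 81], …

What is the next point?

Size — runs through clothing sizes XS→XL: S, M, L, XL, XS → S.
For the second component, ×3 each step: 1, 3, 9, 27, 81 → 243.
So the next point is [S; 243].

[S; 243]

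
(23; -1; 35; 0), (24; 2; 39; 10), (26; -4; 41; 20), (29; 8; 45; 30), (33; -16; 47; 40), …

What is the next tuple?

(38; 32; 51; 50)

First component — differences are 1, 2, 3, … (increasing by 1 each time): 23, 24, 26, 29, 33 → 38.
For the second component, ×(-2) each step: -1, 2, -4, 8, -16 → 32.
Third component: 35, 39, 41, 45, 47 → 51 (alternating steps +4, +2, +4, +2, …).
Fourth component goes 0, 10, 20, 30, 40 → 50 (+10 each step).
So the next tuple is (38; 32; 51; 50).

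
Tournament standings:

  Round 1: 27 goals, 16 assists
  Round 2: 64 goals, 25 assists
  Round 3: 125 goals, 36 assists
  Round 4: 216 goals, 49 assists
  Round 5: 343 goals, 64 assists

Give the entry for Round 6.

512 goals, 81 assists

Goals: perfect cubes: 3³, 4³, 5³, …, so 27, 64, 125, 216, 343 → 512.
Assists — perfect squares: 4², 5², 6², …: 16, 25, 36, 49, 64 → 81.
Combining the parts gives 512 goals, 81 assists.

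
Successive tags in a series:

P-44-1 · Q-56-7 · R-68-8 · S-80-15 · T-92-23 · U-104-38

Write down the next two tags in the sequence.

Letter goes P, Q, R, S, T, U → V → W (letters move forward 1 place in the alphabet).
Second component goes 44, 56, 68, 80, 92, 104 → 116 → 128 (+12 each step).
Third component: each term is the sum of the two before it; 1, 7, 8, 15, 23, 38 → 61 → 99.
Putting the parts together: V-116-61 and then W-128-99.

V-116-61, W-128-99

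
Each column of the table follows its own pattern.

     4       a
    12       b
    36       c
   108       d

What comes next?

324  e

First component — ×3 each step: 4, 12, 36, 108 → 324.
Letter — letters move forward 1 place in the alphabet: a, b, c, d → e.
Combining the parts gives 324  e.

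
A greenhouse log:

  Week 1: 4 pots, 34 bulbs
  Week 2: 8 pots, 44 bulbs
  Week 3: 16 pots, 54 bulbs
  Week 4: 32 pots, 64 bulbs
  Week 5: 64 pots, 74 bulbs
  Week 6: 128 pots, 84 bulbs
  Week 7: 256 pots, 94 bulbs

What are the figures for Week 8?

512 pots, 104 bulbs

Pots: 4, 8, 16, 32, 64, 128, 256 → 512 (×2 each step).
Bulbs: 34, 44, 54, 64, 74, 84, 94 → 104 (+10 each step).
Combining the parts gives 512 pots, 104 bulbs.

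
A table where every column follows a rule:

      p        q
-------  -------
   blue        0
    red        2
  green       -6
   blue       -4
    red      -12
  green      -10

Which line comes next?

blue  -18

Column p goes blue, red, green, blue, red, green → blue (repeats blue → red → green).
Column q — alternating steps +2, −8, +2, −8, …: 0, 2, -6, -4, -12, -10 → -18.
Combining the parts gives blue  -18.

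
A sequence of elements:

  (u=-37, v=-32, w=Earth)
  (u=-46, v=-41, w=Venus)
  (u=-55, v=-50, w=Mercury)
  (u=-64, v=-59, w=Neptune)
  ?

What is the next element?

(u=-73, v=-68, w=Uranus)

U — −9 each step: -37, -46, -55, -64 → -73.
V: −9 each step; -32, -41, -50, -59 → -68.
W: runs backward through the planets Mercury→Neptune; Earth, Venus, Mercury, Neptune → Uranus.
Putting it together: (u=-73, v=-68, w=Uranus).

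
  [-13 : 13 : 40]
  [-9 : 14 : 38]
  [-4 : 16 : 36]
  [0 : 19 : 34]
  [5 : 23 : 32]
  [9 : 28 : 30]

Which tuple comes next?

First entry: alternating steps +4, +5, +4, +5, …; -13, -9, -4, 0, 5, 9 → 14.
For the second entry, differences are 1, 2, 3, … (increasing by 1 each time): 13, 14, 16, 19, 23, 28 → 34.
For the third entry, −2 each step: 40, 38, 36, 34, 32, 30 → 28.
So the next tuple is [14 : 34 : 28].

[14 : 34 : 28]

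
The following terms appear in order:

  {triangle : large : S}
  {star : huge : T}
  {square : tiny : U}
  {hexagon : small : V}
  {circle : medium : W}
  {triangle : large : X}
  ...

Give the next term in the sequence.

For the shape, repeats triangle → star → square → hexagon → circle: triangle, star, square, hexagon, circle, triangle → star.
Size: repeats large → huge → tiny → small → medium; large, huge, tiny, small, medium, large → huge.
Letter: letters move forward 1 place in the alphabet; S, T, U, V, W, X → Y.
Combining the parts gives {star : huge : Y}.

{star : huge : Y}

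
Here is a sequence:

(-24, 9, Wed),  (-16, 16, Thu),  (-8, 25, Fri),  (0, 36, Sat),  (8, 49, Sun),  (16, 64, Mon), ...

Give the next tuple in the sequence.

(24, 81, Tue)

For the first part, +8 each step: -24, -16, -8, 0, 8, 16 → 24.
For the second part, perfect squares: 3², 4², 5², …: 9, 16, 25, 36, 49, 64 → 81.
For the day, runs through the weekdays Mon→Sun: Wed, Thu, Fri, Sat, Sun, Mon → Tue.
Putting it together: (24, 81, Tue).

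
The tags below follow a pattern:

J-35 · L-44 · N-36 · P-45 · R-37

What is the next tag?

T-46

Letter — letters move forward 2 places in the alphabet: J, L, N, P, R → T.
Second component: alternating steps +9, −8, +9, −8, …; 35, 44, 36, 45, 37 → 46.
Combining the parts gives T-46.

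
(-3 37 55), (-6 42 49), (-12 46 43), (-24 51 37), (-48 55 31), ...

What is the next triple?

First slot: -3, -6, -12, -24, -48 → -96 (×2 each step).
Second slot: 37, 42, 46, 51, 55 → 60 (alternating steps +5, +4, +5, +4, …).
For the third slot, −6 each step: 55, 49, 43, 37, 31 → 25.
Putting it together: (-96 60 25).

(-96 60 25)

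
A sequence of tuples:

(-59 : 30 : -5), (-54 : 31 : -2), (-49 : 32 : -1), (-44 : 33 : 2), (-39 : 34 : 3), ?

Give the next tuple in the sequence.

(-34 : 35 : 6)

First slot: -59, -54, -49, -44, -39 → -34 (+5 each step).
Second slot — +1 each step: 30, 31, 32, 33, 34 → 35.
Third slot: alternating steps +3, +1, +3, +1, …; -5, -2, -1, 2, 3 → 6.
Combining the parts gives (-34 : 35 : 6).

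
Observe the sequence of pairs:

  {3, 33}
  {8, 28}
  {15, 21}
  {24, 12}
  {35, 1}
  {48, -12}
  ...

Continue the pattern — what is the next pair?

First slot — differences are 5, 7, 9, … (increasing by 2 each time): 3, 8, 15, 24, 35, 48 → 63.
Second slot: 33, 28, 21, 12, 1, -12 → -27 (together with the first slot always sums to 36).
So the next pair is {63, -27}.

{63, -27}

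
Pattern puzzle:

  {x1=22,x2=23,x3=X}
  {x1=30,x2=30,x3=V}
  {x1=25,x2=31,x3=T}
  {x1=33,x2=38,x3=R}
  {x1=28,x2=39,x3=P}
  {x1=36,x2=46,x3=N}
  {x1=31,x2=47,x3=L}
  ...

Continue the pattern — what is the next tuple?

{x1=39,x2=54,x3=J}

X1: 22, 30, 25, 33, 28, 36, 31 → 39 (alternating steps +8, −5, +8, −5, …).
X2: alternating steps +7, +1, +7, +1, …, so 23, 30, 31, 38, 39, 46, 47 → 54.
X3 goes X, V, T, R, P, N, L → J (letters move back 2 places in the alphabet).
Putting it together: {x1=39,x2=54,x3=J}.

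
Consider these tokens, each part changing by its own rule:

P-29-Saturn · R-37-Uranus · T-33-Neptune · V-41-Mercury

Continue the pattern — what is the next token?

X-37-Venus

Letter: P, R, T, V → X (letters move forward 2 places in the alphabet).
Second component: alternating steps +8, −4, +8, −4, …; 29, 37, 33, 41 → 37.
Planet: runs through the planets Mercury→Neptune; Saturn, Uranus, Neptune, Mercury → Venus.
Putting it together: X-37-Venus.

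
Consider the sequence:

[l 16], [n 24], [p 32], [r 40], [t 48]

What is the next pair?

Letter: letters move forward 2 places in the alphabet; l, n, p, r, t → v.
Second entry goes 16, 24, 32, 40, 48 → 56 (+8 each step).
Putting it together: [v 56].

[v 56]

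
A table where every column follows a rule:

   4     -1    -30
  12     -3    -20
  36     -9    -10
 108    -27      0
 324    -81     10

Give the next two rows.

First component: ×3 each step; 4, 12, 36, 108, 324 → 972 → 2916.
Second component: ×3 each step, so -1, -3, -9, -27, -81 → -243 → -729.
For the third component, +10 each step: -30, -20, -10, 0, 10 → 20 → 30.
Putting the parts together: 972  -243  20 and then 2916  -729  30.

972  -243  20; 2916  -729  30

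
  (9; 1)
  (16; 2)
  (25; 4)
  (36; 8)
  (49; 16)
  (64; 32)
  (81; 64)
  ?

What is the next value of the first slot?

100

First slot goes 9, 16, 25, 36, 49, 64, 81 → 100 (perfect squares: 3², 4², 5², …).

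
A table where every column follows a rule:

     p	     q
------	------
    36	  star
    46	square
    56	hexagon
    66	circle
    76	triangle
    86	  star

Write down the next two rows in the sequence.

Column p — +10 each step: 36, 46, 56, 66, 76, 86 → 96 → 106.
For the column q, repeats star → square → hexagon → circle → triangle: star, square, hexagon, circle, triangle, star → square → hexagon.
So the next two rows are 96  square and 106  hexagon.

96  square; 106  hexagon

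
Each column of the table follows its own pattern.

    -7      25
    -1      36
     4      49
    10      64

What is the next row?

First component: -7, -1, 4, 10 → 15 (alternating steps +6, +5, +6, +5, …).
Second component: perfect squares: 5², 6², 7², …; 25, 36, 49, 64 → 81.
So the next row is 15  81.

15  81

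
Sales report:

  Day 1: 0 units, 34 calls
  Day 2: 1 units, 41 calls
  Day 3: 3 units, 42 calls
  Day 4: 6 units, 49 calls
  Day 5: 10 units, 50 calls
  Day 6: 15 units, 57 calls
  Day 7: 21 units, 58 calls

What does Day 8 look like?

28 units, 65 calls

For the units, differences are 1, 2, 3, … (increasing by 1 each time): 0, 1, 3, 6, 10, 15, 21 → 28.
Calls: alternating steps +7, +1, +7, +1, …, so 34, 41, 42, 49, 50, 57, 58 → 65.
Combining the parts gives 28 units, 65 calls.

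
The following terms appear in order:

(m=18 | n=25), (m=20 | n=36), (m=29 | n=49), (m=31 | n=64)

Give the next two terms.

(m=40 | n=81), (m=42 | n=100)

M goes 18, 20, 29, 31 → 40 → 42 (alternating steps +2, +9, +2, +9, …).
N: perfect squares: 5², 6², 7², …, so 25, 36, 49, 64 → 81 → 100.
Putting the parts together: (m=40 | n=81) and then (m=42 | n=100).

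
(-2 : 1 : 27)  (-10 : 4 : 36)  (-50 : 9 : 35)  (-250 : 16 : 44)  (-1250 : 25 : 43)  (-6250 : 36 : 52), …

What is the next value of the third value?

51

Third value: alternating steps +9, −1, +9, −1, …; 27, 36, 35, 44, 43, 52 → 51.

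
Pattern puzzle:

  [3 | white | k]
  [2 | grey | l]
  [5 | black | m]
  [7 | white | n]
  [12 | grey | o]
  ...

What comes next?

First coordinate — each term is the sum of the two before it: 3, 2, 5, 7, 12 → 19.
For the shade, repeats white → grey → black: white, grey, black, white, grey → black.
Letter goes k, l, m, n, o → p (letters move forward 1 place in the alphabet).
Putting it together: [19 | black | p].

[19 | black | p]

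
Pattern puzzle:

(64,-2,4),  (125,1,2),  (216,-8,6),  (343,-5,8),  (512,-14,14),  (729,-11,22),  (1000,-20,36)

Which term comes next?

First part goes 64, 125, 216, 343, 512, 729, 1000 → 1331 (perfect cubes: 4³, 5³, 6³, …).
Second part: -2, 1, -8, -5, -14, -11, -20 → -17 (alternating steps +3, −9, +3, −9, …).
Third part — each term is the sum of the two before it: 4, 2, 6, 8, 14, 22, 36 → 58.
Combining the parts gives (1331,-17,58).

(1331,-17,58)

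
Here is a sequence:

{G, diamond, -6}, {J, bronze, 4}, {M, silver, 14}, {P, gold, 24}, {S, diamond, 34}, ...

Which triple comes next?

Letter goes G, J, M, P, S → V (letters move forward 3 places in the alphabet).
For the rank, repeats diamond → bronze → silver → gold: diamond, bronze, silver, gold, diamond → bronze.
Third coordinate: +10 each step; -6, 4, 14, 24, 34 → 44.
Combining the parts gives {V, bronze, 44}.

{V, bronze, 44}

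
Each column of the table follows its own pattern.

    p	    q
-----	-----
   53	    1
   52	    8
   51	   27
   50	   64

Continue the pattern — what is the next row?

Column p: −1 each step, so 53, 52, 51, 50 → 49.
For the column q, perfect cubes: 1³, 2³, 3³, …: 1, 8, 27, 64 → 125.
So the next row is 49  125.

49  125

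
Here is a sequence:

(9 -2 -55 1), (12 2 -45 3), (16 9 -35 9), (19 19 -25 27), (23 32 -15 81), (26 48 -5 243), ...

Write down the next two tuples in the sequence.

First entry: alternating steps +3, +4, +3, +4, …, so 9, 12, 16, 19, 23, 26 → 30 → 33.
Second entry: differences are 4, 7, 10, … (increasing by 3 each time), so -2, 2, 9, 19, 32, 48 → 67 → 89.
For the third entry, +10 each step: -55, -45, -35, -25, -15, -5 → 5 → 15.
For the fourth entry, ×3 each step: 1, 3, 9, 27, 81, 243 → 729 → 2187.
Putting the parts together: (30 67 5 729) and then (33 89 15 2187).

(30 67 5 729), (33 89 15 2187)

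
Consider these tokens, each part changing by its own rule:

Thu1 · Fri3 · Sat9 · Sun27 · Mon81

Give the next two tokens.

Day: Thu, Fri, Sat, Sun, Mon → Tue → Wed (runs through the weekdays Mon→Sun).
Second component: ×3 each step; 1, 3, 9, 27, 81 → 243 → 729.
Putting the parts together: Tue243 and then Wed729.

Tue243 then Wed729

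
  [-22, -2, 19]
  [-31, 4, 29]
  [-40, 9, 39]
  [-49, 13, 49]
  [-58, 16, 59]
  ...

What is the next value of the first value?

-67

First value: −9 each step; -22, -31, -40, -49, -58 → -67.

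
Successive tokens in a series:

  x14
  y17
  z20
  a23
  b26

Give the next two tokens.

Letter: letters move forward 1 place in the alphabet, wrapping Z→A; x, y, z, a, b → c → d.
Second component: +3 each step; 14, 17, 20, 23, 26 → 29 → 32.
So the next two tokens are c29 and d32.

c29 then d32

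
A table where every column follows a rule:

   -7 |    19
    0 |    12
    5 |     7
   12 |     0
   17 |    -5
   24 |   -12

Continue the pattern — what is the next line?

29  -17

First component goes -7, 0, 5, 12, 17, 24 → 29 (alternating steps +7, +5, +7, +5, …).
For the second component, together with the first component always sums to 12: 19, 12, 7, 0, -5, -12 → -17.
So the next line is 29  -17.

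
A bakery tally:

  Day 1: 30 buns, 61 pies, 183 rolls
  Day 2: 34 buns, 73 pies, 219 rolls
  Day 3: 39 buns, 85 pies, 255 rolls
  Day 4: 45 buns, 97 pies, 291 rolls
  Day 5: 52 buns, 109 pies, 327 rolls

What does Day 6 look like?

60 buns, 121 pies, 363 rolls

Buns: differences are 4, 5, 6, … (increasing by 1 each time); 30, 34, 39, 45, 52 → 60.
Pies goes 61, 73, 85, 97, 109 → 121 (+12 each step).
Rolls: 183, 219, 255, 291, 327 → 363 (always 3 × the pies).
Putting it together: 60 buns, 121 pies, 363 rolls.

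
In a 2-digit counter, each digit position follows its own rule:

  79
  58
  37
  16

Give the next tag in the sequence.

First digit: −2 each step, mod 10, so 7, 5, 3, 1 → 9.
For the second digit, −1 each step, mod 10: 9, 8, 7, 6 → 5.
Putting it together: 95.

95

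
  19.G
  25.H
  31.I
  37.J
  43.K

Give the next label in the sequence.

First component goes 19, 25, 31, 37, 43 → 49 (+6 each step).
Letter: G, H, I, J, K → L (letters move forward 1 place in the alphabet).
So the next label is 49.L.

49.L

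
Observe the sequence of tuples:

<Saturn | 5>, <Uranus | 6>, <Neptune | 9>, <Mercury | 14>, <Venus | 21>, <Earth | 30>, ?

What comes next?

Planet — runs through the planets Mercury→Neptune: Saturn, Uranus, Neptune, Mercury, Venus, Earth → Mars.
Second part goes 5, 6, 9, 14, 21, 30 → 41 (differences are 1, 3, 5, … (increasing by 2 each time)).
Putting it together: <Mars | 41>.

<Mars | 41>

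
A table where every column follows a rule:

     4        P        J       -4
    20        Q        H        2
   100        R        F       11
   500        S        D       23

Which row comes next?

2500  T  B  38

For the first component, ×5 each step: 4, 20, 100, 500 → 2500.
First letter — letters move forward 1 place in the alphabet: P, Q, R, S → T.
Second letter goes J, H, F, D → B (letters move back 2 places in the alphabet).
Fourth component: -4, 2, 11, 23 → 38 (differences are 6, 9, 12, … (increasing by 3 each time)).
Putting it together: 2500  T  B  38.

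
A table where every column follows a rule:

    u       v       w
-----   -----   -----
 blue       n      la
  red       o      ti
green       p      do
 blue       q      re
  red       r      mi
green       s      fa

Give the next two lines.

blue  t  sol; red  u  la

Column u: blue, red, green, blue, red, green → blue → red (repeats blue → red → green).
Column v: letters move forward 1 place in the alphabet, so n, o, p, q, r, s → t → u.
Column w — runs through the solfège scale do→ti: la, ti, do, re, mi, fa → sol → la.
Putting the parts together: blue  t  sol and then red  u  la.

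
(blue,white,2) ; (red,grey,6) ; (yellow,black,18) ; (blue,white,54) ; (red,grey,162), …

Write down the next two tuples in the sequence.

Colour: repeats blue → red → yellow; blue, red, yellow, blue, red → yellow → blue.
For the shade, repeats white → grey → black: white, grey, black, white, grey → black → white.
Third component goes 2, 6, 18, 54, 162 → 486 → 1458 (×3 each step).
Putting the parts together: (yellow,black,486) and then (blue,white,1458).

(yellow,black,486), (blue,white,1458)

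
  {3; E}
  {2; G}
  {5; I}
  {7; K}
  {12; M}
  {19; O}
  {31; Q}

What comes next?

For the first component, each term is the sum of the two before it: 3, 2, 5, 7, 12, 19, 31 → 50.
Letter: letters move forward 2 places in the alphabet; E, G, I, K, M, O, Q → S.
So the next element is {50; S}.

{50; S}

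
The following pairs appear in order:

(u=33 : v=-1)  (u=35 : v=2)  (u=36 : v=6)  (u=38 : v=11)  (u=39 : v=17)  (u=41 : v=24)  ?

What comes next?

U: alternating steps +2, +1, +2, +1, …, so 33, 35, 36, 38, 39, 41 → 42.
V goes -1, 2, 6, 11, 17, 24 → 32 (differences are 3, 4, 5, … (increasing by 1 each time)).
Putting it together: (u=42 : v=32).

(u=42 : v=32)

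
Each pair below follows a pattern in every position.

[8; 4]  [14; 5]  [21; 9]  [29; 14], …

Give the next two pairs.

[38; 23], [48; 37]

First slot — differences are 6, 7, 8, … (increasing by 1 each time): 8, 14, 21, 29 → 38 → 48.
For the second slot, each term is the sum of the two before it: 4, 5, 9, 14 → 23 → 37.
Putting the parts together: [38; 23] and then [48; 37].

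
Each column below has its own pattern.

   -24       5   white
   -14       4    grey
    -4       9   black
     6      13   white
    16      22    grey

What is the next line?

26  35  black

For the first component, +10 each step: -24, -14, -4, 6, 16 → 26.
For the second component, each term is the sum of the two before it: 5, 4, 9, 13, 22 → 35.
Shade — repeats white → grey → black: white, grey, black, white, grey → black.
Putting it together: 26  35  black.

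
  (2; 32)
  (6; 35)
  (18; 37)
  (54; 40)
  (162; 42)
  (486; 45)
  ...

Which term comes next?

(1458; 47)

First value: ×3 each step; 2, 6, 18, 54, 162, 486 → 1458.
Second value: 32, 35, 37, 40, 42, 45 → 47 (alternating steps +3, +2, +3, +2, …).
Putting it together: (1458; 47).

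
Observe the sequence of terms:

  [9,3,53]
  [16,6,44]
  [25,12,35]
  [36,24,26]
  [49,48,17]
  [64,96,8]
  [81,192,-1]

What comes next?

[100,384,-10]

For the first entry, perfect squares: 3², 4², 5², …: 9, 16, 25, 36, 49, 64, 81 → 100.
For the second entry, ×2 each step: 3, 6, 12, 24, 48, 96, 192 → 384.
Third entry — −9 each step: 53, 44, 35, 26, 17, 8, -1 → -10.
So the next term is [100,384,-10].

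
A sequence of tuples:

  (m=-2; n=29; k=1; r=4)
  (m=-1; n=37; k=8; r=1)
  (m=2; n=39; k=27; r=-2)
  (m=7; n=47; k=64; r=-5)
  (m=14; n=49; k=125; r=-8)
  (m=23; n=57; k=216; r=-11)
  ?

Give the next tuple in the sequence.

M — differences are 1, 3, 5, … (increasing by 2 each time): -2, -1, 2, 7, 14, 23 → 34.
N: alternating steps +8, +2, +8, +2, …, so 29, 37, 39, 47, 49, 57 → 59.
K goes 1, 8, 27, 64, 125, 216 → 343 (perfect cubes: 1³, 2³, 3³, …).
R: −3 each step; 4, 1, -2, -5, -8, -11 → -14.
Combining the parts gives (m=34; n=59; k=343; r=-14).

(m=34; n=59; k=343; r=-14)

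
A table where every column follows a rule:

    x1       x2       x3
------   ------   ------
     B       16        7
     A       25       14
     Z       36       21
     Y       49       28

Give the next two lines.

X  64  35; W  81  42

Column x1 — letters move back 1 place in the alphabet, wrapping A→Z: B, A, Z, Y → X → W.
Column x2 goes 16, 25, 36, 49 → 64 → 81 (perfect squares: 4², 5², 6², …).
Column x3: +7 each step, so 7, 14, 21, 28 → 35 → 42.
Putting the parts together: X  64  35 and then W  81  42.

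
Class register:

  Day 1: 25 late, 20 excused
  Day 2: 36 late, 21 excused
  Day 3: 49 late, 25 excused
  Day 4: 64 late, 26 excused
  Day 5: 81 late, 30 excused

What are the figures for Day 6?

100 late, 31 excused

Late: 25, 36, 49, 64, 81 → 100 (perfect squares: 5², 6², 7², …).
Excused: alternating steps +1, +4, +1, +4, …, so 20, 21, 25, 26, 30 → 31.
So the next record is 100 late, 31 excused.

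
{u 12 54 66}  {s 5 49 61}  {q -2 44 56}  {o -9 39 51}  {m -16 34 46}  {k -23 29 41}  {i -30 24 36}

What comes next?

Letter: letters move back 2 places in the alphabet, so u, s, q, o, m, k, i → g.
Second part goes 12, 5, -2, -9, -16, -23, -30 → -37 (−7 each step).
For the third part, −5 each step: 54, 49, 44, 39, 34, 29, 24 → 19.
Fourth part goes 66, 61, 56, 51, 46, 41, 36 → 31 (always 12 more than the third part).
Combining the parts gives {g -37 19 31}.

{g -37 19 31}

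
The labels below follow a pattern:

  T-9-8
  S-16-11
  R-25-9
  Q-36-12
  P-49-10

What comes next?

O-64-13

Letter: T, S, R, Q, P → O (letters move back 1 place in the alphabet).
Second component — perfect squares: 3², 4², 5², …: 9, 16, 25, 36, 49 → 64.
For the third component, alternating steps +3, −2, +3, −2, …: 8, 11, 9, 12, 10 → 13.
Combining the parts gives O-64-13.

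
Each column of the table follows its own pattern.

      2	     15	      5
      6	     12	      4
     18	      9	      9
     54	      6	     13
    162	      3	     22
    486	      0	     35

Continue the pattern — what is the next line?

1458  -3  57

First component: 2, 6, 18, 54, 162, 486 → 1458 (×3 each step).
Second component goes 15, 12, 9, 6, 3, 0 → -3 (−3 each step).
Third component — each term is the sum of the two before it: 5, 4, 9, 13, 22, 35 → 57.
So the next line is 1458  -3  57.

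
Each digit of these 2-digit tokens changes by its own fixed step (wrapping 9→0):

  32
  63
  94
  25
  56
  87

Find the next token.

18

First digit: 3, 6, 9, 2, 5, 8 → 1 (+3 each step, mod 10).
Second digit goes 2, 3, 4, 5, 6, 7 → 8 (+1 each step, mod 10).
Combining the parts gives 18.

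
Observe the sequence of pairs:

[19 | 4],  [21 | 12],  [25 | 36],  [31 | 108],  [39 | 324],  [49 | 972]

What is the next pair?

[61 | 2916]

First value: differences are 2, 4, 6, … (increasing by 2 each time); 19, 21, 25, 31, 39, 49 → 61.
Second value: ×3 each step; 4, 12, 36, 108, 324, 972 → 2916.
Combining the parts gives [61 | 2916].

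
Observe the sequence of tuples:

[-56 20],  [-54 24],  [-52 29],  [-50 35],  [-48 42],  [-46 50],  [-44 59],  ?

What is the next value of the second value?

Second value — differences are 4, 5, 6, … (increasing by 1 each time): 20, 24, 29, 35, 42, 50, 59 → 69.

69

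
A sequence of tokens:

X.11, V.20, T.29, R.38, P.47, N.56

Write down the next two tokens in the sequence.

Letter: letters move back 2 places in the alphabet; X, V, T, R, P, N → L → J.
Second component — +9 each step: 11, 20, 29, 38, 47, 56 → 65 → 74.
So the next two tokens are L.65 and J.74.

L.65 then J.74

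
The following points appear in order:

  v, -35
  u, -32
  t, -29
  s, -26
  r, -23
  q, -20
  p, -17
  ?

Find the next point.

Letter — letters move back 1 place in the alphabet: v, u, t, s, r, q, p → o.
Second value — +3 each step: -35, -32, -29, -26, -23, -20, -17 → -14.
Combining the parts gives o, -14.

o, -14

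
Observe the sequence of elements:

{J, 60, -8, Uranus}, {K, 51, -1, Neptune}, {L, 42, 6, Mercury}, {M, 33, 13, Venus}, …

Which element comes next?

{N, 24, 20, Earth}

Letter — letters move forward 1 place in the alphabet: J, K, L, M → N.
Second coordinate: −9 each step; 60, 51, 42, 33 → 24.
Third coordinate — +7 each step: -8, -1, 6, 13 → 20.
Planet — runs through the planets Mercury→Neptune: Uranus, Neptune, Mercury, Venus → Earth.
Putting it together: {N, 24, 20, Earth}.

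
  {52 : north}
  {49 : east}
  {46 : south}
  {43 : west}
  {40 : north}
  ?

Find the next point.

{37 : east}

First entry: −3 each step; 52, 49, 46, 43, 40 → 37.
Direction: north, east, south, west, north → east (repeats north → east → south → west).
So the next point is {37 : east}.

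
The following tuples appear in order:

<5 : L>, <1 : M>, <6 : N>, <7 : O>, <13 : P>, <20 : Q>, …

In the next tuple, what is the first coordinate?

First coordinate: 5, 1, 6, 7, 13, 20 → 33 (each term is the sum of the two before it).

33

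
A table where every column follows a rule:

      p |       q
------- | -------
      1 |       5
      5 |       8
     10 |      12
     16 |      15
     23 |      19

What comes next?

31  22

Column p — differences are 4, 5, 6, … (increasing by 1 each time): 1, 5, 10, 16, 23 → 31.
Column q: alternating steps +3, +4, +3, +4, …, so 5, 8, 12, 15, 19 → 22.
Combining the parts gives 31  22.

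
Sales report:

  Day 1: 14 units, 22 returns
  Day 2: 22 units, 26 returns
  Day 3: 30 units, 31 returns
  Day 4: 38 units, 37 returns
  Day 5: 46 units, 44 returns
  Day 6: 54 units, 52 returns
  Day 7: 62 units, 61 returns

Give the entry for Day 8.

Units: +8 each step, so 14, 22, 30, 38, 46, 54, 62 → 70.
For the returns, differences are 4, 5, 6, … (increasing by 1 each time): 22, 26, 31, 37, 44, 52, 61 → 71.
Combining the parts gives 70 units, 71 returns.

70 units, 71 returns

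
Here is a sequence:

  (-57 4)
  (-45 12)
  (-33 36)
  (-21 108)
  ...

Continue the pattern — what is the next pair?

(-9 324)

First value goes -57, -45, -33, -21 → -9 (+12 each step).
Second value — ×3 each step: 4, 12, 36, 108 → 324.
So the next pair is (-9 324).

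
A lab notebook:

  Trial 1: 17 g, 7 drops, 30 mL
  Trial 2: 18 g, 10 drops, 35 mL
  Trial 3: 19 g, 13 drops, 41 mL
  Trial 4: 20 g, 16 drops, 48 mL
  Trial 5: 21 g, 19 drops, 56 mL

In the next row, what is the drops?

22

For the g, +1 each step: 17, 18, 19, 20, 21 → 22.
Drops: +3 each step; 7, 10, 13, 16, 19 → 22.
ML: 30, 35, 41, 48, 56 → 65 (differences are 5, 6, 7, … (increasing by 1 each time)).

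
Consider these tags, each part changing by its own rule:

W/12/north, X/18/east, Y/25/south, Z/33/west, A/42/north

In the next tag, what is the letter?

Letter: W, X, Y, Z, A → B (letters move forward 1 place in the alphabet, wrapping Z→A).
Second component: differences are 6, 7, 8, … (increasing by 1 each time), so 12, 18, 25, 33, 42 → 52.
For the direction, repeats north → east → south → west: north, east, south, west, north → east.

B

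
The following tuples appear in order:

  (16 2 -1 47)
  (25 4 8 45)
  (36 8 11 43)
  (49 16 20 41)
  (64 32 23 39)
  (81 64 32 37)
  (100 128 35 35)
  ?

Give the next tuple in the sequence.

(121 256 44 33)

First slot: perfect squares: 4², 5², 6², …; 16, 25, 36, 49, 64, 81, 100 → 121.
Second slot: ×2 each step, so 2, 4, 8, 16, 32, 64, 128 → 256.
Third slot: alternating steps +9, +3, +9, +3, …; -1, 8, 11, 20, 23, 32, 35 → 44.
Fourth slot goes 47, 45, 43, 41, 39, 37, 35 → 33 (−2 each step).
Putting it together: (121 256 44 33).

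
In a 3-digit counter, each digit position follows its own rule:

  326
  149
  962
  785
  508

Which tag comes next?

First digit: −2 each step, mod 10; 3, 1, 9, 7, 5 → 3.
Second digit goes 2, 4, 6, 8, 0 → 2 (+2 each step, mod 10).
Third digit: 6, 9, 2, 5, 8 → 1 (+3 each step, mod 10).
Putting it together: 321.

321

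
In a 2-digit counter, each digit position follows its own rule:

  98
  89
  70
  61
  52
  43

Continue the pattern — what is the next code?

34

First digit: 9, 8, 7, 6, 5, 4 → 3 (−1 each step, mod 10).
For the second digit, +1 each step, mod 10: 8, 9, 0, 1, 2, 3 → 4.
Combining the parts gives 34.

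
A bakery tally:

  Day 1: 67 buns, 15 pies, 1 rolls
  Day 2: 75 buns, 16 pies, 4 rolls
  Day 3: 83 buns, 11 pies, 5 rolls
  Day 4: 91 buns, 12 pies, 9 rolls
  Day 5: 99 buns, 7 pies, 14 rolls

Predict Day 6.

For the buns, +8 each step: 67, 75, 83, 91, 99 → 107.
Pies: 15, 16, 11, 12, 7 → 8 (alternating steps +1, −5, +1, −5, …).
Rolls: each term is the sum of the two before it; 1, 4, 5, 9, 14 → 23.
Putting it together: 107 buns, 8 pies, 23 rolls.

107 buns, 8 pies, 23 rolls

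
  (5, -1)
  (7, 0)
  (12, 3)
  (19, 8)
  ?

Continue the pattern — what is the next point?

For the first component, each term is the sum of the two before it: 5, 7, 12, 19 → 31.
Second component: differences are 1, 3, 5, … (increasing by 2 each time), so -1, 0, 3, 8 → 15.
Combining the parts gives (31, 15).

(31, 15)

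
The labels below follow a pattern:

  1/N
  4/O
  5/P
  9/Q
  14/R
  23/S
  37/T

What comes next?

60/U

First component — each term is the sum of the two before it: 1, 4, 5, 9, 14, 23, 37 → 60.
Letter: letters move forward 1 place in the alphabet; N, O, P, Q, R, S, T → U.
So the next label is 60/U.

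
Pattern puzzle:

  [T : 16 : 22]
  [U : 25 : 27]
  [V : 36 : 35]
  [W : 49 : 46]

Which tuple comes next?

[X : 64 : 60]

For the letter, letters move forward 1 place in the alphabet: T, U, V, W → X.
Second value: perfect squares: 4², 5², 6², …, so 16, 25, 36, 49 → 64.
Third value — differences are 5, 8, 11, … (increasing by 3 each time): 22, 27, 35, 46 → 60.
Combining the parts gives [X : 64 : 60].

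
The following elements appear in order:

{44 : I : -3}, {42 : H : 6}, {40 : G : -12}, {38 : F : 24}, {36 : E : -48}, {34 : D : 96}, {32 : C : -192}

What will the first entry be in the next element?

30

First entry: −2 each step, so 44, 42, 40, 38, 36, 34, 32 → 30.
Letter: letters move back 1 place in the alphabet, so I, H, G, F, E, D, C → B.
Third entry: ×(-2) each step, so -3, 6, -12, 24, -48, 96, -192 → 384.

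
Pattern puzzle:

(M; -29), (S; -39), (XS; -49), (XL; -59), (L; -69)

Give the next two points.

(M; -79), (S; -89)

Size: runs backward through clothing sizes XS→XL; M, S, XS, XL, L → M → S.
Second entry: −10 each step, so -29, -39, -49, -59, -69 → -79 → -89.
Putting the parts together: (M; -79) and then (S; -89).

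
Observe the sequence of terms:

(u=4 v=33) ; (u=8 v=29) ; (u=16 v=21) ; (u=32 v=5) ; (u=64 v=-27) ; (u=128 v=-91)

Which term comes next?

U — ×2 each step: 4, 8, 16, 32, 64, 128 → 256.
For the v, together with the u always sums to 37: 33, 29, 21, 5, -27, -91 → -219.
Combining the parts gives (u=256 v=-219).

(u=256 v=-219)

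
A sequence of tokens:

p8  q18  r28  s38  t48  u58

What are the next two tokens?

v68, w78

Letter: letters move forward 1 place in the alphabet, so p, q, r, s, t, u → v → w.
Second component — +10 each step: 8, 18, 28, 38, 48, 58 → 68 → 78.
So the next two tokens are v68 and w78.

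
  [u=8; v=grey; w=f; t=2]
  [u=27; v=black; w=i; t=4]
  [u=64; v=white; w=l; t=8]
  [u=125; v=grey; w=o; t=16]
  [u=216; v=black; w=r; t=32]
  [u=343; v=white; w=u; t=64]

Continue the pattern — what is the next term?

U goes 8, 27, 64, 125, 216, 343 → 512 (perfect cubes: 2³, 3³, 4³, …).
V: repeats grey → black → white, so grey, black, white, grey, black, white → grey.
W goes f, i, l, o, r, u → x (letters move forward 3 places in the alphabet).
T — ×2 each step: 2, 4, 8, 16, 32, 64 → 128.
So the next term is [u=512; v=grey; w=x; t=128].

[u=512; v=grey; w=x; t=128]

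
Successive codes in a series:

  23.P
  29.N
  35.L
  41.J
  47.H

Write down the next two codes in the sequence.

53.F, 59.D

First component — +6 each step: 23, 29, 35, 41, 47 → 53 → 59.
Letter goes P, N, L, J, H → F → D (letters move back 2 places in the alphabet).
Putting the parts together: 53.F and then 59.D.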